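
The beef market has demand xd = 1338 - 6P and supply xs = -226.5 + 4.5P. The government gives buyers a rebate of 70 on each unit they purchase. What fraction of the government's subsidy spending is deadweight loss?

Pre-subsidy: 1338 - 6P = -226.5 + 4.5P gives P* = 149, x* = 444.
With the rebate, buyers effectively pay Pb = Ps − 70, where Ps is the price sellers receive.
Demand in terms of Ps becomes xd = 1338 − 6(Ps − 70) = 1758 - 6Ps. Setting this equal to supply: 1758 - 6Ps = -226.5 + 4.5Ps, so Ps = 189.
Buyers pay Pb = 189 − 70 = 119; x' = -226.5 + 4.5·189 = 624.
ΔCS = ½(444 + 624)(149 − 119) = 16020; ΔPS = ½(444 + 624)(189 − 149) = 21360.
Government spending = 70 × 624 = 43680.
DWL = ½ × 70 × (624 − 444) = 6300; fraction = 6300 / 43680 = 15/104.

DWL / government spending = 15/104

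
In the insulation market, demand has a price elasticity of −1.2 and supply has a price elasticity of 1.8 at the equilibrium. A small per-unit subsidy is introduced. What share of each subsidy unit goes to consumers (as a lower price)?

For a small subsidy around the equilibrium, the benefit split depends on the relative slopes, which at a point are proportional to the elasticities.
Buyer share = εs/(εs + |εd|) = 1.8/(1.8 + 1.2) = 0.6; seller share = |εd|/(εs + |εd|) = 0.4.

Consumer share = 0.6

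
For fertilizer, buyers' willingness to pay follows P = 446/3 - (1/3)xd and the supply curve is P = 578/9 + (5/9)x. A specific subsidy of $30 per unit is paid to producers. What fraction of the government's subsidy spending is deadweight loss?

Pre-subsidy: 446/3 - (1/3)x = 578/9 + (5/9)x gives x* = 95 and P* = 117.
With the subsidy, sellers receive Ps = Pb + 30 for each unit, where Pb is the price buyers pay.
On the curves, Pb = 446/3 - (1/3)x and Ps = 578/9 + (5/9)x; the wedge Ps − Pb = 30 gives 578/9 + (5/9)x − (446/3 - (1/3)x) = 30, so x' = 128.75.
Then Pb = 446/3 − (1/3)·128.75 = 105.75 and Ps = 578/9 + (5/9)·128.75 = 135.75.
ΔCS = ½(95 + 128.75)(117 − 105.75) = 1258.59375; ΔPS = ½(95 + 128.75)(135.75 − 117) = 2097.65625.
Government spending = 30 × 128.75 = 3862.5.
DWL = ½ × 30 × (128.75 − 95) = 506.25; fraction = 506.25 / 3862.5 = 27/206.

DWL / government spending = 27/206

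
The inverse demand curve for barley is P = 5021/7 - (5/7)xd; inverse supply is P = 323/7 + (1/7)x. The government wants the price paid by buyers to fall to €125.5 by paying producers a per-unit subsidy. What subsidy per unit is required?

Required subsidy s = €39 per unit

At a buyer price of 125.5, quantity demanded is 1004.2 − 1.4·125.5 = 828.5.
Sellers supply 828.5 only when they receive Ps = 323/7 + (1/7)·828.5 = 164.5.
s = Ps − Pb = 164.5 − 125.5 = 39.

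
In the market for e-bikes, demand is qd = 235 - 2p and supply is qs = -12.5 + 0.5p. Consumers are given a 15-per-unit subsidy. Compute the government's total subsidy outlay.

Pre-subsidy: 235 - 2p = -12.5 + 0.5p gives p* = 99, q* = 37.
With the rebate, buyers effectively pay pb = ps − 15, where ps is the price sellers receive.
Demand in terms of ps becomes qd = 235 − 2(ps − 15) = 265 - 2ps. Setting this equal to supply: 265 - 2ps = -12.5 + 0.5ps, so ps = 111.
Buyers pay pb = 111 − 15 = 96; q' = -12.5 + 0.5·111 = 43.
Government outlay = subsidy × quantity = 15 × 43 = 645.

Government cost = 645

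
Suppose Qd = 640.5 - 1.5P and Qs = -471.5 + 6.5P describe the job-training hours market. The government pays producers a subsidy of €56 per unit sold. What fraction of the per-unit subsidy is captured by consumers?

Consumer share = 0.8125

Pre-subsidy: 640.5 - 1.5P = -471.5 + 6.5P gives P* = 139, Q* = 432.
With the subsidy, sellers receive Ps = Pb + 56 for each unit, where Pb is the price buyers pay.
Supply in terms of Pb becomes Qs = -471.5 + 6.5(Pb + 56) = -107.5 + 6.5Pb. Setting this equal to demand: 640.5 - 1.5Pb = -107.5 + 6.5Pb, so Pb = 93.5.
Sellers receive Ps = 93.5 + 56 = 149.5; Q' = 640.5 − 1.5·93.5 = 500.25.
Buyers' price falls by P* − Pb = 139 − 93.5 = 45.5; sellers' price rises by Ps − P* = 149.5 − 139 = 10.5.
So consumers capture 45.5/56 = 0.8125 of each unit of subsidy.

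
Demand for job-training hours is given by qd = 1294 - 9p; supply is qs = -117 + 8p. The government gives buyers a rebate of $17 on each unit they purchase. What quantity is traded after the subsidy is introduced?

q' = 619

Pre-subsidy: 1294 - 9p = -117 + 8p gives p* = 83, q* = 547.
With the rebate, buyers effectively pay pb = ps − 17, where ps is the price sellers receive.
Demand in terms of ps becomes qd = 1294 − 9(ps − 17) = 1447 - 9ps. Setting this equal to supply: 1447 - 9ps = -117 + 8ps, so ps = 92.
Buyers pay pb = 92 − 17 = 75; q' = -117 + 8·92 = 619.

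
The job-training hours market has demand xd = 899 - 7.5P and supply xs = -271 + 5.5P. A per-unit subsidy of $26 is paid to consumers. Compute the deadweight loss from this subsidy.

Deadweight loss = $1072.5

Pre-subsidy: 899 - 7.5P = -271 + 5.5P gives P* = 90, x* = 224.
With the rebate, buyers effectively pay Pb = Ps − 26, where Ps is the price sellers receive.
Demand in terms of Ps becomes xd = 899 − 7.5(Ps − 26) = 1094 - 7.5Ps. Setting this equal to supply: 1094 - 7.5Ps = -271 + 5.5Ps, so Ps = 105.
Buyers pay Pb = 105 − 26 = 79; x' = -271 + 5.5·105 = 306.5.
The subsidy expands output by 306.5 − 224 = 82.5 past the efficient level; on those units the gap between marginal cost and willingness to pay runs from 0 up to 26.
DWL = ½ × 26 × 82.5 = 1072.5.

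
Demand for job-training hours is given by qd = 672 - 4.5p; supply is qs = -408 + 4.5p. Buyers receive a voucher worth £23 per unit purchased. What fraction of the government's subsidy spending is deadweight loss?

DWL / government spending = 69/490

Pre-subsidy: 672 - 4.5p = -408 + 4.5p gives p* = 120, q* = 132.
With the rebate, buyers effectively pay pb = ps − 23, where ps is the price sellers receive.
Demand in terms of ps becomes qd = 672 − 4.5(ps − 23) = 775.5 - 4.5ps. Setting this equal to supply: 775.5 - 4.5ps = -408 + 4.5ps, so ps = 131.5.
Buyers pay pb = 131.5 − 23 = 108.5; q' = -408 + 4.5·131.5 = 183.75.
ΔCS = ½(132 + 183.75)(120 − 108.5) = 1815.5625; ΔPS = ½(132 + 183.75)(131.5 − 120) = 1815.5625.
Government spending = 23 × 183.75 = 4226.25.
DWL = ½ × 23 × (183.75 − 132) = 595.125; fraction = 595.125 / 4226.25 = 69/490.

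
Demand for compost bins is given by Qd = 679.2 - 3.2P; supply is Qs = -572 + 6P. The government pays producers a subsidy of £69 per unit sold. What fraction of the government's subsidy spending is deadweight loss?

Pre-subsidy: 679.2 - 3.2P = -572 + 6P gives P* = 136, Q* = 244.
With the subsidy, sellers receive Ps = Pb + 69 for each unit, where Pb is the price buyers pay.
Supply in terms of Pb becomes Qs = -572 + 6(Pb + 69) = -158 + 6Pb. Setting this equal to demand: 679.2 - 3.2Pb = -158 + 6Pb, so Pb = 91.
Sellers receive Ps = 91 + 69 = 160; Q' = 679.2 − 3.2·91 = 388.
ΔCS = ½(244 + 388)(136 − 91) = 14220; ΔPS = ½(244 + 388)(160 − 136) = 7584.
Government spending = 69 × 388 = 26772.
DWL = ½ × 69 × (388 − 244) = 4968; fraction = 4968 / 26772 = 18/97.

DWL / government spending = 18/97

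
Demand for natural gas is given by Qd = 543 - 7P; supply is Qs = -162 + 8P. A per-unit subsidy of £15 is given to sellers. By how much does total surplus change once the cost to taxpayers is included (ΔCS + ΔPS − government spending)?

Pre-subsidy: 543 - 7P = -162 + 8P gives P* = 47, Q* = 214.
With the subsidy, sellers receive Ps = Pb + 15 for each unit, where Pb is the price buyers pay.
Supply in terms of Pb becomes Qs = -162 + 8(Pb + 15) = -42 + 8Pb. Setting this equal to demand: 543 - 7Pb = -42 + 8Pb, so Pb = 39.
Sellers receive Ps = 39 + 15 = 54; Q' = 543 − 7·39 = 270.
ΔCS = ½(214 + 270)(47 − 39) = 1936; ΔPS = ½(214 + 270)(54 − 47) = 1694.
Government spending = 15 × 270 = 4050.
Net change = 1936 + 1694 − 4050 = -420. The loss equals the DWL triangle ½·15·56.

Net change in total surplus = -£420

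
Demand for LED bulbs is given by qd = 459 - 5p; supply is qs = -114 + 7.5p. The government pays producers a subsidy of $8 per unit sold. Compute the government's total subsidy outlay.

Government cost = $2030.4

Pre-subsidy: 459 - 5p = -114 + 7.5p gives p* = 45.84, q* = 229.8.
With the subsidy, sellers receive ps = pb + 8 for each unit, where pb is the price buyers pay.
Supply in terms of pb becomes qs = -114 + 7.5(pb + 8) = -54 + 7.5pb. Setting this equal to demand: 459 - 5pb = -54 + 7.5pb, so pb = 41.04.
Sellers receive ps = 41.04 + 8 = 49.04; q' = 459 − 5·41.04 = 253.8.
Government outlay = subsidy × quantity = 8 × 253.8 = 2030.4.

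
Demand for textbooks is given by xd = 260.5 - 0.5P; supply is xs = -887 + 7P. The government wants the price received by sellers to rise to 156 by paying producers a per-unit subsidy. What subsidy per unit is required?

Required subsidy s = 45 per unit

At a seller price of 156, quantity supplied is -887 + 7·156 = 205.
Buyers absorb 205 only when they pay Pb with 260.5 − 0.5·Pb = 205, i.e. Pb = 111.
s = Ps − Pb = 156 − 111 = 45.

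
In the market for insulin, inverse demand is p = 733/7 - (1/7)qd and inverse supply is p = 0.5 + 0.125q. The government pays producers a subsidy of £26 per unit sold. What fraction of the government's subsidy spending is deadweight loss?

DWL / government spending = 182/1823

Pre-subsidy: 733/7 - (1/7)q = 0.5 + 0.125q gives q* = 5836/15 and p* = 737/15.
With the subsidy, sellers receive ps = pb + 26 for each unit, where pb is the price buyers pay.
On the curves, pb = 733/7 - (1/7)q and ps = 0.5 + 0.125q; the wedge ps − pb = 26 gives 0.5 + 0.125q − (733/7 - (1/7)q) = 26, so q' = 7292/15.
Then pb = 733/7 − (1/7)·(7292/15) = 529/15 and ps = 0.5 + 0.125·(7292/15) = 919/15.
ΔCS = ½(5836/15 + 7292/15)(737/15 − 529/15) = 455104/75; ΔPS = ½(5836/15 + 7292/15)(919/15 − 737/15) = 398216/75.
Government spending = 26 × 7292/15 = 189592/15.
DWL = ½ × 26 × (7292/15 − 5836/15) = 18928/15; fraction = (18928/15) / (189592/15) = 182/1823.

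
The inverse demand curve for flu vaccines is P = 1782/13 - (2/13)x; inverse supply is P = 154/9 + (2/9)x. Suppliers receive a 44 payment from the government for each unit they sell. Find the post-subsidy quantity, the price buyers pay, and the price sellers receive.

x' = 436; buyers pay 70; sellers receive 114

Pre-subsidy: 1782/13 - (2/13)x = 154/9 + (2/9)x gives x* = 319 and P* = 88.
With the subsidy, sellers receive Ps = Pb + 44 for each unit, where Pb is the price buyers pay.
On the curves, Pb = 1782/13 - (2/13)x and Ps = 154/9 + (2/9)x; the wedge Ps − Pb = 44 gives 154/9 + (2/9)x − (1782/13 - (2/13)x) = 44, so x' = 436.
Then Pb = 1782/13 − (2/13)·436 = 70 and Ps = 154/9 + (2/9)·436 = 114.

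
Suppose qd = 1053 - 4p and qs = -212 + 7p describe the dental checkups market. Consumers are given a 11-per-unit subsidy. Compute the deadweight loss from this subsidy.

Pre-subsidy: 1053 - 4p = -212 + 7p gives p* = 115, q* = 593.
With the rebate, buyers effectively pay pb = ps − 11, where ps is the price sellers receive.
Demand in terms of ps becomes qd = 1053 − 4(ps − 11) = 1097 - 4ps. Setting this equal to supply: 1097 - 4ps = -212 + 7ps, so ps = 119.
Buyers pay pb = 119 − 11 = 108; q' = -212 + 7·119 = 621.
The subsidy expands output by 621 − 593 = 28 past the efficient level; on those units the gap between marginal cost and willingness to pay runs from 0 up to 11.
DWL = ½ × 11 × 28 = 154.

Deadweight loss = 154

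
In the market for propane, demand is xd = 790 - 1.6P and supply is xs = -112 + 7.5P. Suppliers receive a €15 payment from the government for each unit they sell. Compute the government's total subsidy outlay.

Government cost = 888870/91

Pre-subsidy: 790 - 1.6P = -112 + 7.5P gives P* = 9020/91, x* = 57458/91.
With the subsidy, sellers receive Ps = Pb + 15 for each unit, where Pb is the price buyers pay.
Supply in terms of Pb becomes xs = -112 + 7.5(Pb + 15) = 0.5 + 7.5Pb. Setting this equal to demand: 790 - 1.6Pb = 0.5 + 7.5Pb, so Pb = 7895/91.
Sellers receive Ps = 7895/91 + 15 = 9260/91; x' = 790 − 1.6·(7895/91) = 59258/91.
Government outlay = subsidy × quantity = 15 × 59258/91 = 888870/91.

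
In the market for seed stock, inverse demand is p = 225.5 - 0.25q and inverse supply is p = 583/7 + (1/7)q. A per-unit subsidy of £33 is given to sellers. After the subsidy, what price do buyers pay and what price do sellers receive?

Buyers pay £114; sellers receive £147

Pre-subsidy: 225.5 - 0.25q = 583/7 + (1/7)q gives q* = 362 and p* = 135.
With the subsidy, sellers receive ps = pb + 33 for each unit, where pb is the price buyers pay.
On the curves, pb = 225.5 - 0.25q and ps = 583/7 + (1/7)q; the wedge ps − pb = 33 gives 583/7 + (1/7)q − (225.5 - 0.25q) = 33, so q' = 446.
Then pb = 225.5 − 0.25·446 = 114 and ps = 583/7 + (1/7)·446 = 147.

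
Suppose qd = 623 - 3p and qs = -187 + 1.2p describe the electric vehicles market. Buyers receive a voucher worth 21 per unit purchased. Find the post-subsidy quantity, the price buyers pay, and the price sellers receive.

q' = 437/7; buyers pay 1308/7; sellers receive 1455/7

Pre-subsidy: 623 - 3p = -187 + 1.2p gives p* = 1350/7, q* = 311/7.
With the rebate, buyers effectively pay pb = ps − 21, where ps is the price sellers receive.
Demand in terms of ps becomes qd = 623 − 3(ps − 21) = 686 - 3ps. Setting this equal to supply: 686 - 3ps = -187 + 1.2ps, so ps = 1455/7.
Buyers pay pb = 1455/7 − 21 = 1308/7; q' = -187 + 1.2·(1455/7) = 437/7.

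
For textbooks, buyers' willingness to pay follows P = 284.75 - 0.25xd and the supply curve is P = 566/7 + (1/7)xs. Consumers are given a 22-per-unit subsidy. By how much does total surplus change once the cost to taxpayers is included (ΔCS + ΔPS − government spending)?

Pre-subsidy: 284.75 - 0.25x = 566/7 + (1/7)x gives x* = 519 and P* = 155.
With the rebate, buyers effectively pay Pb = Ps − 22, where Ps is the price sellers receive.
On the curves, Pb = 284.75 - 0.25x and Ps = 566/7 + (1/7)x; the wedge Ps − Pb = 22 gives 566/7 + (1/7)x − (284.75 - 0.25x) = 22, so x' = 575.
Then Pb = 284.75 − 0.25·575 = 141 and Ps = 566/7 + (1/7)·575 = 163.
ΔCS = ½(519 + 575)(155 − 141) = 7658; ΔPS = ½(519 + 575)(163 − 155) = 4376.
Government spending = 22 × 575 = 12650.
Net change = 7658 + 4376 − 12650 = -616. The loss equals the DWL triangle ½·22·56.

Net change in total surplus = -616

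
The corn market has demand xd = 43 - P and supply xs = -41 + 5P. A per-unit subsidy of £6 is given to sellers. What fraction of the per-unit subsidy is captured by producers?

Producer share = 1/6

Pre-subsidy: 43 - P = -41 + 5P gives P* = 14, x* = 29.
With the subsidy, sellers receive Ps = Pb + 6 for each unit, where Pb is the price buyers pay.
Supply in terms of Pb becomes xs = -41 + 5(Pb + 6) = -11 + 5Pb. Setting this equal to demand: 43 - Pb = -11 + 5Pb, so Pb = 9.
Sellers receive Ps = 9 + 6 = 15; x' = 43 − 1·9 = 34.
Buyers' price falls by P* − Pb = 14 − 9 = 5; sellers' price rises by Ps − P* = 15 − 14 = 1.
So producers capture 1/6 = 1/6 of each unit of subsidy.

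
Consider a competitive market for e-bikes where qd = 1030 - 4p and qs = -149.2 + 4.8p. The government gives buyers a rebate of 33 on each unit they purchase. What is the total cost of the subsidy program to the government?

Government cost = 18678

Pre-subsidy: 1030 - 4p = -149.2 + 4.8p gives p* = 134, q* = 494.
With the rebate, buyers effectively pay pb = ps − 33, where ps is the price sellers receive.
Demand in terms of ps becomes qd = 1030 − 4(ps − 33) = 1162 - 4ps. Setting this equal to supply: 1162 - 4ps = -149.2 + 4.8ps, so ps = 149.
Buyers pay pb = 149 − 33 = 116; q' = -149.2 + 4.8·149 = 566.
Government outlay = subsidy × quantity = 33 × 566 = 18678.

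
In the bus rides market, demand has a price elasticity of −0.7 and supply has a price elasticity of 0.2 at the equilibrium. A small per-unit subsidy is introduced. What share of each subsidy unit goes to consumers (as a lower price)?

Consumer share = 2/9

For a small subsidy around the equilibrium, the benefit split depends on the relative slopes, which at a point are proportional to the elasticities.
Buyer share = εs/(εs + |εd|) = 0.2/(0.2 + 0.7) = 2/9; seller share = |εd|/(εs + |εd|) = 7/9.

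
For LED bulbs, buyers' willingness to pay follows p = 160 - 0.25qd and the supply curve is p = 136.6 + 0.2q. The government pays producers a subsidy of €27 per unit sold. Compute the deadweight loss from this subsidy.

Deadweight loss = €810

Pre-subsidy: 160 - 0.25q = 136.6 + 0.2q gives q* = 52 and p* = 147.
With the subsidy, sellers receive ps = pb + 27 for each unit, where pb is the price buyers pay.
On the curves, pb = 160 - 0.25q and ps = 136.6 + 0.2q; the wedge ps − pb = 27 gives 136.6 + 0.2q − (160 - 0.25q) = 27, so q' = 112.
Then pb = 160 − 0.25·112 = 132 and ps = 136.6 + 0.2·112 = 159.
The subsidy expands output by 112 − 52 = 60 past the efficient level; on those units the gap between marginal cost and willingness to pay runs from 0 up to 27.
DWL = ½ × 27 × 60 = 810.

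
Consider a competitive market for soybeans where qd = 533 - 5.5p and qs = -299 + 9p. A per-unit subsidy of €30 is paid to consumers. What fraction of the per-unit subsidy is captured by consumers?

Pre-subsidy: 533 - 5.5p = -299 + 9p gives p* = 1664/29, q* = 6305/29.
With the rebate, buyers effectively pay pb = ps − 30, where ps is the price sellers receive.
Demand in terms of ps becomes qd = 533 − 5.5(ps − 30) = 698 - 5.5ps. Setting this equal to supply: 698 - 5.5ps = -299 + 9ps, so ps = 1994/29.
Buyers pay pb = 1994/29 − 30 = 1124/29; q' = -299 + 9·(1994/29) = 9275/29.
Buyers' price falls by p* − pb = 1664/29 − 1124/29 = 540/29; sellers' price rises by ps − p* = 1994/29 − 1664/29 = 330/29.
So consumers capture (540/29)/30 = 18/29 of each unit of subsidy.

Consumer share = 18/29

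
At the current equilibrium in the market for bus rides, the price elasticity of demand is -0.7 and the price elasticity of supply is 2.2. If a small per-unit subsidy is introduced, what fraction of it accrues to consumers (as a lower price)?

Consumer share = 22/29

For a small subsidy around the equilibrium, the benefit split depends on the relative slopes, which at a point are proportional to the elasticities.
Buyer share = εs/(εs + |εd|) = 2.2/(2.2 + 0.7) = 22/29; seller share = |εd|/(εs + |εd|) = 7/29.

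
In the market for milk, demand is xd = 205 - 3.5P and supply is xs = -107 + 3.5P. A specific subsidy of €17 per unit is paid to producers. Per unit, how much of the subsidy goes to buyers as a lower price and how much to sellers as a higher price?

Pre-subsidy: 205 - 3.5P = -107 + 3.5P gives P* = 312/7, x* = 49.
With the subsidy, sellers receive Ps = Pb + 17 for each unit, where Pb is the price buyers pay.
Supply in terms of Pb becomes xs = -107 + 3.5(Pb + 17) = -47.5 + 3.5Pb. Setting this equal to demand: 205 - 3.5Pb = -47.5 + 3.5Pb, so Pb = 505/14.
Sellers receive Ps = 505/14 + 17 = 743/14; x' = 205 − 3.5·(505/14) = 78.75.
Buyers' price falls by P* − Pb = 312/7 − 505/14 = 8.5; sellers' price rises by Ps − P* = 743/14 − 312/7 = 8.5.

Buyers gain €8.5 per unit; sellers gain €8.5 per unit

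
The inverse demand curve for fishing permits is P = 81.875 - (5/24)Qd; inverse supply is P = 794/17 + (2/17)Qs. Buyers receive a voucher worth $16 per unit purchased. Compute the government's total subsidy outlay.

Government cost = 334032/133

Pre-subsidy: 81.875 - (5/24)Q = 794/17 + (2/17)Q gives Q* = 14349/133 and P* = 7900/133.
With the rebate, buyers effectively pay Pb = Ps − 16, where Ps is the price sellers receive.
On the curves, Pb = 81.875 - (5/24)Q and Ps = 794/17 + (2/17)Q; the wedge Ps − Pb = 16 gives 794/17 + (2/17)Q − (81.875 - (5/24)Q) = 16, so Q' = 20877/133.
Then Pb = 81.875 − (5/24)·(20877/133) = 6540/133 and Ps = 794/17 + (2/17)·(20877/133) = 8668/133.
Government outlay = subsidy × quantity = 16 × 20877/133 = 334032/133.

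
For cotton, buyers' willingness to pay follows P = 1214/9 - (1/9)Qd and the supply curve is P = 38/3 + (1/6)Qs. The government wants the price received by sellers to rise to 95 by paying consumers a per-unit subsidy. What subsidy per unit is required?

At a seller price of 95, quantity supplied is -76 + 6·95 = 494.
Buyers absorb 494 only when they pay Pb = 1214/9 − (1/9)·494 = 80.
s = Ps − Pb = 95 − 80 = 15.

Required subsidy s = 15 per unit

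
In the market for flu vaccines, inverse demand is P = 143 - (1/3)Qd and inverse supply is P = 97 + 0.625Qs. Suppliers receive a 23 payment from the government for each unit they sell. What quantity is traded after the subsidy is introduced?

Pre-subsidy: 143 - (1/3)Q = 97 + 0.625Q gives Q* = 48 and P* = 127.
With the subsidy, sellers receive Ps = Pb + 23 for each unit, where Pb is the price buyers pay.
On the curves, Pb = 143 - (1/3)Q and Ps = 97 + 0.625Q; the wedge Ps − Pb = 23 gives 97 + 0.625Q − (143 - (1/3)Q) = 23, so Q' = 72.
Then Pb = 143 − (1/3)·72 = 119 and Ps = 97 + 0.625·72 = 142.

Q' = 72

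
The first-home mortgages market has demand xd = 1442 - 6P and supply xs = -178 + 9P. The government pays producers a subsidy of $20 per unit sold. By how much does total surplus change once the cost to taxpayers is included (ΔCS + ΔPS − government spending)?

Net change in total surplus = -$720

Pre-subsidy: 1442 - 6P = -178 + 9P gives P* = 108, x* = 794.
With the subsidy, sellers receive Ps = Pb + 20 for each unit, where Pb is the price buyers pay.
Supply in terms of Pb becomes xs = -178 + 9(Pb + 20) = 2 + 9Pb. Setting this equal to demand: 1442 - 6Pb = 2 + 9Pb, so Pb = 96.
Sellers receive Ps = 96 + 20 = 116; x' = 1442 − 6·96 = 866.
ΔCS = ½(794 + 866)(108 − 96) = 9960; ΔPS = ½(794 + 866)(116 − 108) = 6640.
Government spending = 20 × 866 = 17320.
Net change = 9960 + 6640 − 17320 = -720. The loss equals the DWL triangle ½·20·72.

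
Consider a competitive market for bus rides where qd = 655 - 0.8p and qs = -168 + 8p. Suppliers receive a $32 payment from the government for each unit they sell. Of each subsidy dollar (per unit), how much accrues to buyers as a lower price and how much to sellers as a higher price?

Pre-subsidy: 655 - 0.8p = -168 + 8p gives p* = 4115/44, q* = 6382/11.
With the subsidy, sellers receive ps = pb + 32 for each unit, where pb is the price buyers pay.
Supply in terms of pb becomes qs = -168 + 8(pb + 32) = 88 + 8pb. Setting this equal to demand: 655 - 0.8pb = 88 + 8pb, so pb = 2835/44.
Sellers receive ps = 2835/44 + 32 = 4243/44; q' = 655 − 0.8·(2835/44) = 6638/11.
Buyers' price falls by p* − pb = 4115/44 − 2835/44 = 320/11; sellers' price rises by ps − p* = 4243/44 − 4115/44 = 32/11.

Buyers gain 320/11 per unit; sellers gain 32/11 per unit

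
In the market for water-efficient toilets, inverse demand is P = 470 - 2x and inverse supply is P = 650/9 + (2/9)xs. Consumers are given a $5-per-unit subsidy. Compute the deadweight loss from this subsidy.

Deadweight loss = $5.625

Pre-subsidy: 470 - 2x = 650/9 + (2/9)x gives x* = 179 and P* = 112.
With the rebate, buyers effectively pay Pb = Ps − 5, where Ps is the price sellers receive.
On the curves, Pb = 470 - 2x and Ps = 650/9 + (2/9)x; the wedge Ps − Pb = 5 gives 650/9 + (2/9)x − (470 - 2x) = 5, so x' = 181.25.
Then Pb = 470 − 2·181.25 = 107.5 and Ps = 650/9 + (2/9)·181.25 = 112.5.
The subsidy expands output by 181.25 − 179 = 2.25 past the efficient level; on those units the gap between marginal cost and willingness to pay runs from 0 up to 5.
DWL = ½ × 5 × 2.25 = 5.625.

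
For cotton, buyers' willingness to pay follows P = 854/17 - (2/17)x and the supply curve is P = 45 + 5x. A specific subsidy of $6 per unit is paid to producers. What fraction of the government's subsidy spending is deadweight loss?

DWL / government spending = 51/191

Pre-subsidy: 854/17 - (2/17)x = 45 + 5x gives x* = 89/87 and P* = 4360/87.
With the subsidy, sellers receive Ps = Pb + 6 for each unit, where Pb is the price buyers pay.
On the curves, Pb = 854/17 - (2/17)x and Ps = 45 + 5x; the wedge Ps − Pb = 6 gives 45 + 5x − (854/17 - (2/17)x) = 6, so x' = 191/87.
Then Pb = 854/17 − (2/17)·(191/87) = 4348/87 and Ps = 45 + 5·(191/87) = 4870/87.
ΔCS = ½(89/87 + 191/87)(4360/87 − 4348/87) = 560/2523; ΔPS = ½(89/87 + 191/87)(4870/87 − 4360/87) = 23800/2523.
Government spending = 6 × 191/87 = 382/29.
DWL = ½ × 6 × (191/87 − 89/87) = 102/29; fraction = (102/29) / (382/29) = 51/191.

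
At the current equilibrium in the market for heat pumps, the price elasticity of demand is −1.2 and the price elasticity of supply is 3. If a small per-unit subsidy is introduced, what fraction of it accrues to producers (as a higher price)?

Producer share = 2/7

For a small subsidy around the equilibrium, the benefit split depends on the relative slopes, which at a point are proportional to the elasticities.
Buyer share = εs/(εs + |εd|) = 3/(3 + 1.2) = 5/7; seller share = |εd|/(εs + |εd|) = 2/7.
So producers capture 2/7 of the subsidy.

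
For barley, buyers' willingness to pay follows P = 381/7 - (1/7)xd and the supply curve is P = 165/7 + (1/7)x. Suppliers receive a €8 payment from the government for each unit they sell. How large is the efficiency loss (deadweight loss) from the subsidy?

Pre-subsidy: 381/7 - (1/7)x = 165/7 + (1/7)x gives x* = 108 and P* = 39.
With the subsidy, sellers receive Ps = Pb + 8 for each unit, where Pb is the price buyers pay.
On the curves, Pb = 381/7 - (1/7)x and Ps = 165/7 + (1/7)x; the wedge Ps − Pb = 8 gives 165/7 + (1/7)x − (381/7 - (1/7)x) = 8, so x' = 136.
Then Pb = 381/7 − (1/7)·136 = 35 and Ps = 165/7 + (1/7)·136 = 43.
The subsidy expands output by 136 − 108 = 28 past the efficient level; on those units the gap between marginal cost and willingness to pay runs from 0 up to 8.
DWL = ½ × 8 × 28 = 112.

Deadweight loss = €112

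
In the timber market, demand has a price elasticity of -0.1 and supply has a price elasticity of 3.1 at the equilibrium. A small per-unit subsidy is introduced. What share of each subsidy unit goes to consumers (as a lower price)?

Consumer share = 0.96875

For a small subsidy around the equilibrium, the benefit split depends on the relative slopes, which at a point are proportional to the elasticities.
Buyer share = εs/(εs + |εd|) = 3.1/(3.1 + 0.1) = 0.96875; seller share = |εd|/(εs + |εd|) = 0.03125.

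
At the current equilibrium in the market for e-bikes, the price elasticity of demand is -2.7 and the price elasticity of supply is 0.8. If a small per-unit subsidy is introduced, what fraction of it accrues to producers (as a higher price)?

Producer share = 27/35

For a small subsidy around the equilibrium, the benefit split depends on the relative slopes, which at a point are proportional to the elasticities.
Buyer share = εs/(εs + |εd|) = 0.8/(0.8 + 2.7) = 8/35; seller share = |εd|/(εs + |εd|) = 27/35.
So producers capture 27/35 of the subsidy.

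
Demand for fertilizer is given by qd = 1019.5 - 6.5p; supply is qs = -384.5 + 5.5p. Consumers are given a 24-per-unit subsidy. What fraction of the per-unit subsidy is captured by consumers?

Consumer share = 11/24

Pre-subsidy: 1019.5 - 6.5p = -384.5 + 5.5p gives p* = 117, q* = 259.
With the rebate, buyers effectively pay pb = ps − 24, where ps is the price sellers receive.
Demand in terms of ps becomes qd = 1019.5 − 6.5(ps − 24) = 1175.5 - 6.5ps. Setting this equal to supply: 1175.5 - 6.5ps = -384.5 + 5.5ps, so ps = 130.
Buyers pay pb = 130 − 24 = 106; q' = -384.5 + 5.5·130 = 330.5.
Buyers' price falls by p* − pb = 117 − 106 = 11; sellers' price rises by ps − p* = 130 − 117 = 13.
So consumers capture 11/24 = 11/24 of each unit of subsidy.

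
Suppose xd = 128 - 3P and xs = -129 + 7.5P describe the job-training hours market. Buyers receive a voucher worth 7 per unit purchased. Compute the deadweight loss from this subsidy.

Deadweight loss = 52.5

Pre-subsidy: 128 - 3P = -129 + 7.5P gives P* = 514/21, x* = 382/7.
With the rebate, buyers effectively pay Pb = Ps − 7, where Ps is the price sellers receive.
Demand in terms of Ps becomes xd = 128 − 3(Ps − 7) = 149 - 3Ps. Setting this equal to supply: 149 - 3Ps = -129 + 7.5Ps, so Ps = 556/21.
Buyers pay Pb = 556/21 − 7 = 409/21; x' = -129 + 7.5·(556/21) = 487/7.
The subsidy expands output by 487/7 − 382/7 = 15 past the efficient level; on those units the gap between marginal cost and willingness to pay runs from 0 up to 7.
DWL = ½ × 7 × 15 = 52.5.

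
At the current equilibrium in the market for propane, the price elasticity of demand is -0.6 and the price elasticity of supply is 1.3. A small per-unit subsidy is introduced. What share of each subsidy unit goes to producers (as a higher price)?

Producer share = 6/19

For a small subsidy around the equilibrium, the benefit split depends on the relative slopes, which at a point are proportional to the elasticities.
Buyer share = εs/(εs + |εd|) = 1.3/(1.3 + 0.6) = 13/19; seller share = |εd|/(εs + |εd|) = 6/19.
So producers capture 6/19 of the subsidy.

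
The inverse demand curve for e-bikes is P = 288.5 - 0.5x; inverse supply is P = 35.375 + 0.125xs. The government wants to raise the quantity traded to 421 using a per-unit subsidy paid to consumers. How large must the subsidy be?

At x = 421, from the demand curve buyers pay Pb = 288.5 − 0.5·421 = 78; from the supply curve sellers need Ps = 35.375 + 0.125·421 = 88.
The subsidy must fill the gap: s = Ps − Pb = 88 − 78 = 10.

Required subsidy s = 10 per unit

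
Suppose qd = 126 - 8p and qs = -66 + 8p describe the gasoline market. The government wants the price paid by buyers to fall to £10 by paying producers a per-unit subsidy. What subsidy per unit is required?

At a buyer price of 10, quantity demanded is 126 − 8·10 = 46.
Sellers supply 46 only when they receive ps with -66 + 8·ps = 46, i.e. ps = 14.
s = ps − pb = 14 − 10 = 4.

Required subsidy s = £4 per unit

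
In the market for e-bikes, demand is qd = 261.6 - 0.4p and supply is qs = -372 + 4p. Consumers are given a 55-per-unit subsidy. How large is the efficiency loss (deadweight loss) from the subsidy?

Deadweight loss = 550

Pre-subsidy: 261.6 - 0.4p = -372 + 4p gives p* = 144, q* = 204.
With the rebate, buyers effectively pay pb = ps − 55, where ps is the price sellers receive.
Demand in terms of ps becomes qd = 261.6 − 0.4(ps − 55) = 283.6 - 0.4ps. Setting this equal to supply: 283.6 - 0.4ps = -372 + 4ps, so ps = 149.
Buyers pay pb = 149 − 55 = 94; q' = -372 + 4·149 = 224.
The subsidy expands output by 224 − 204 = 20 past the efficient level; on those units the gap between marginal cost and willingness to pay runs from 0 up to 55.
DWL = ½ × 55 × 20 = 550.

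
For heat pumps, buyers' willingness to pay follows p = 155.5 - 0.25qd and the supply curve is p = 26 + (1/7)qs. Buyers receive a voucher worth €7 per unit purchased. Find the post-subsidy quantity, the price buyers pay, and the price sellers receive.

q' = 3822/11; buyers pay 755/11; sellers receive 832/11

Pre-subsidy: 155.5 - 0.25q = 26 + (1/7)q gives q* = 3626/11 and p* = 804/11.
With the rebate, buyers effectively pay pb = ps − 7, where ps is the price sellers receive.
On the curves, pb = 155.5 - 0.25q and ps = 26 + (1/7)q; the wedge ps − pb = 7 gives 26 + (1/7)q − (155.5 - 0.25q) = 7, so q' = 3822/11.
Then pb = 155.5 − 0.25·(3822/11) = 755/11 and ps = 26 + (1/7)·(3822/11) = 832/11.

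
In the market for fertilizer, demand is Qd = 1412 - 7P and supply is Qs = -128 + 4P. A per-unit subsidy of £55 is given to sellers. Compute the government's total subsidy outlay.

Government cost = £31460

Pre-subsidy: 1412 - 7P = -128 + 4P gives P* = 140, Q* = 432.
With the subsidy, sellers receive Ps = Pb + 55 for each unit, where Pb is the price buyers pay.
Supply in terms of Pb becomes Qs = -128 + 4(Pb + 55) = 92 + 4Pb. Setting this equal to demand: 1412 - 7Pb = 92 + 4Pb, so Pb = 120.
Sellers receive Ps = 120 + 55 = 175; Q' = 1412 − 7·120 = 572.
Government outlay = subsidy × quantity = 55 × 572 = 31460.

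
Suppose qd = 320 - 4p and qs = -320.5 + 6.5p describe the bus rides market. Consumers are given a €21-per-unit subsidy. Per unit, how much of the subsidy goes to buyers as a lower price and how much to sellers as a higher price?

Pre-subsidy: 320 - 4p = -320.5 + 6.5p gives p* = 61, q* = 76.
With the rebate, buyers effectively pay pb = ps − 21, where ps is the price sellers receive.
Demand in terms of ps becomes qd = 320 − 4(ps − 21) = 404 - 4ps. Setting this equal to supply: 404 - 4ps = -320.5 + 6.5ps, so ps = 69.
Buyers pay pb = 69 − 21 = 48; q' = -320.5 + 6.5·69 = 128.
Buyers' price falls by p* − pb = 61 − 48 = 13; sellers' price rises by ps − p* = 69 − 61 = 8.

Buyers gain €13 per unit; sellers gain €8 per unit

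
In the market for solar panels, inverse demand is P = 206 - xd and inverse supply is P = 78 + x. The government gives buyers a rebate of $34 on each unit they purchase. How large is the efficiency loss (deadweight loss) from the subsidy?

Pre-subsidy: 206 - x = 78 + x gives x* = 64 and P* = 142.
With the rebate, buyers effectively pay Pb = Ps − 34, where Ps is the price sellers receive.
On the curves, Pb = 206 - x and Ps = 78 + x; the wedge Ps − Pb = 34 gives 78 + x − (206 - x) = 34, so x' = 81.
Then Pb = 206 − 1·81 = 125 and Ps = 78 + 1·81 = 159.
The subsidy expands output by 81 − 64 = 17 past the efficient level; on those units the gap between marginal cost and willingness to pay runs from 0 up to 34.
DWL = ½ × 34 × 17 = 289.

Deadweight loss = $289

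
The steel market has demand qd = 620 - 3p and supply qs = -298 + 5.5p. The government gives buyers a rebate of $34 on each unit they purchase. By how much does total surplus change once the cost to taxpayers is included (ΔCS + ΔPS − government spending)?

Net change in total surplus = -$1122

Pre-subsidy: 620 - 3p = -298 + 5.5p gives p* = 108, q* = 296.
With the rebate, buyers effectively pay pb = ps − 34, where ps is the price sellers receive.
Demand in terms of ps becomes qd = 620 − 3(ps − 34) = 722 - 3ps. Setting this equal to supply: 722 - 3ps = -298 + 5.5ps, so ps = 120.
Buyers pay pb = 120 − 34 = 86; q' = -298 + 5.5·120 = 362.
ΔCS = ½(296 + 362)(108 − 86) = 7238; ΔPS = ½(296 + 362)(120 − 108) = 3948.
Government spending = 34 × 362 = 12308.
Net change = 7238 + 3948 − 12308 = -1122. The loss equals the DWL triangle ½·34·66.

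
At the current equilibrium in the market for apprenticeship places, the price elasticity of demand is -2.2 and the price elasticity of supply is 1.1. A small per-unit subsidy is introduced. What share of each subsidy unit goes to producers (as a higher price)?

Producer share = 2/3

For a small subsidy around the equilibrium, the benefit split depends on the relative slopes, which at a point are proportional to the elasticities.
Buyer share = εs/(εs + |εd|) = 1.1/(1.1 + 2.2) = 1/3; seller share = |εd|/(εs + |εd|) = 2/3.
So producers capture 2/3 of the subsidy.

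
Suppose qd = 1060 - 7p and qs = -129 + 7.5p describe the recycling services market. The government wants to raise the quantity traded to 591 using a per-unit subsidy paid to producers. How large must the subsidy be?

Required subsidy s = 29 per unit

At q = 591, invert demand for the buyer price: pb = (1060 − 591)/7 = 67; invert supply for the seller price: ps = (591 − (-129))/7.5 = 96.
The subsidy must fill the gap: s = ps − pb = 96 − 67 = 29.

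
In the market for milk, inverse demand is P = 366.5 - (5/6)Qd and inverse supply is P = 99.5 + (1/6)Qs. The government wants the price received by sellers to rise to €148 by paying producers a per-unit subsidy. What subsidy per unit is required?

Required subsidy s = €24 per unit

At a seller price of 148, quantity supplied is -597 + 6·148 = 291.
Buyers absorb 291 only when they pay Pb = 366.5 − (5/6)·291 = 124.
s = Ps − Pb = 148 − 124 = 24.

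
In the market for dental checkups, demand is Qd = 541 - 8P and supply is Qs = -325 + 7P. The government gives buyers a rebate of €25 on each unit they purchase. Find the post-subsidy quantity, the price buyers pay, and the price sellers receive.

Q' = 2587/15; buyers pay 691/15; sellers receive 1066/15

Pre-subsidy: 541 - 8P = -325 + 7P gives P* = 866/15, Q* = 1187/15.
With the rebate, buyers effectively pay Pb = Ps − 25, where Ps is the price sellers receive.
Demand in terms of Ps becomes Qd = 541 − 8(Ps − 25) = 741 - 8Ps. Setting this equal to supply: 741 - 8Ps = -325 + 7Ps, so Ps = 1066/15.
Buyers pay Pb = 1066/15 − 25 = 691/15; Q' = -325 + 7·(1066/15) = 2587/15.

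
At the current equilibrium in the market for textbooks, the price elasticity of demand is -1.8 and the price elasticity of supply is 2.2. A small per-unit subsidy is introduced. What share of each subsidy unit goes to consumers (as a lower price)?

For a small subsidy around the equilibrium, the benefit split depends on the relative slopes, which at a point are proportional to the elasticities.
Buyer share = εs/(εs + |εd|) = 2.2/(2.2 + 1.8) = 0.55; seller share = |εd|/(εs + |εd|) = 0.45.

Consumer share = 0.55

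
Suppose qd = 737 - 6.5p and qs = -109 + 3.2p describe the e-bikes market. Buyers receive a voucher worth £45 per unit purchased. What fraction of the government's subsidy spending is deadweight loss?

Pre-subsidy: 737 - 6.5p = -109 + 3.2p gives p* = 8460/97, q* = 16499/97.
With the rebate, buyers effectively pay pb = ps − 45, where ps is the price sellers receive.
Demand in terms of ps becomes qd = 737 − 6.5(ps − 45) = 1029.5 - 6.5ps. Setting this equal to supply: 1029.5 - 6.5ps = -109 + 3.2ps, so ps = 11385/97.
Buyers pay pb = 11385/97 − 45 = 7020/97; q' = -109 + 3.2·(11385/97) = 25859/97.
ΔCS = ½(16499/97 + 25859/97)(8460/97 − 7020/97) = 30497760/9409; ΔPS = ½(16499/97 + 25859/97)(11385/97 − 8460/97) = 61948575/9409.
Government spending = 45 × 25859/97 = 1163655/97.
DWL = ½ × 45 × (25859/97 − 16499/97) = 210600/97; fraction = (210600/97) / (1163655/97) = 4680/25859.

DWL / government spending = 4680/25859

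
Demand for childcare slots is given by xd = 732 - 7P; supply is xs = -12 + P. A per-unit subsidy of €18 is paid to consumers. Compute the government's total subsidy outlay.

Government cost = €1741.5

Pre-subsidy: 732 - 7P = -12 + P gives P* = 93, x* = 81.
With the rebate, buyers effectively pay Pb = Ps − 18, where Ps is the price sellers receive.
Demand in terms of Ps becomes xd = 732 − 7(Ps − 18) = 858 - 7Ps. Setting this equal to supply: 858 - 7Ps = -12 + Ps, so Ps = 108.75.
Buyers pay Pb = 108.75 − 18 = 90.75; x' = -12 + 1·108.75 = 96.75.
Government outlay = subsidy × quantity = 18 × 96.75 = 1741.5.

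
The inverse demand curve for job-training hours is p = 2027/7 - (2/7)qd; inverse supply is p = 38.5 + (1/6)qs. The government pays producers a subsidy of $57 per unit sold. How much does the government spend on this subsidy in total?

Pre-subsidy: 2027/7 - (2/7)q = 38.5 + (1/6)q gives q* = 555 and p* = 131.
With the subsidy, sellers receive ps = pb + 57 for each unit, where pb is the price buyers pay.
On the curves, pb = 2027/7 - (2/7)q and ps = 38.5 + (1/6)q; the wedge ps − pb = 57 gives 38.5 + (1/6)q − (2027/7 - (2/7)q) = 57, so q' = 681.
Then pb = 2027/7 − (2/7)·681 = 95 and ps = 38.5 + (1/6)·681 = 152.
Government outlay = subsidy × quantity = 57 × 681 = 38817.

Government cost = $38817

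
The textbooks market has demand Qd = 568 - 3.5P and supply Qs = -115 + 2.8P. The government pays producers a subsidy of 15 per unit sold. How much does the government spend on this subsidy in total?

Pre-subsidy: 568 - 3.5P = -115 + 2.8P gives P* = 6830/63, Q* = 1697/9.
With the subsidy, sellers receive Ps = Pb + 15 for each unit, where Pb is the price buyers pay.
Supply in terms of Pb becomes Qs = -115 + 2.8(Pb + 15) = -73 + 2.8Pb. Setting this equal to demand: 568 - 3.5Pb = -73 + 2.8Pb, so Pb = 6410/63.
Sellers receive Ps = 6410/63 + 15 = 7355/63; Q' = 568 − 3.5·(6410/63) = 1907/9.
Government outlay = subsidy × quantity = 15 × 1907/9 = 9535/3.

Government cost = 9535/3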